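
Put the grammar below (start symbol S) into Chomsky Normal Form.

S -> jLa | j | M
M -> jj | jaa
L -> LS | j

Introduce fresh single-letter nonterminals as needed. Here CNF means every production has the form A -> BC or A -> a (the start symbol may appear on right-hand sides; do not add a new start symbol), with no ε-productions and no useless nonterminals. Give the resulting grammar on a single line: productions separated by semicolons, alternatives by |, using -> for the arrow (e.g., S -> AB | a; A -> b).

No ε-productions.
After unit-elimination: S -> j | jj | jLa | jaa; L -> j | LS; M -> jj | jaa.
TERM: introduce B -> a, A -> j and substitute in every rule of length ≥2.
BIN: M -> ABB becomes M -> AC, C -> BB; S -> ABB becomes S -> AD, D -> BB; S -> ALB becomes S -> AE, E -> LB.
Drop unreachable/unproductive: M.

S -> j | AA | AD | AE; A -> j; B -> a; D -> BB; E -> LB; L -> j | LS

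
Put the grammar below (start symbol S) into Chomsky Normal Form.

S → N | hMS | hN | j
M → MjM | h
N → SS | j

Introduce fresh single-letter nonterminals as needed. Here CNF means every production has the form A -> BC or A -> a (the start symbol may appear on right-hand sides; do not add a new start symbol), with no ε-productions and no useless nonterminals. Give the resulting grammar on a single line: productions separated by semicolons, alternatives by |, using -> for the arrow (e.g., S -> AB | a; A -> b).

No ε-productions.
After unit-elimination: S -> j | SS | hN | hMS; M -> h | MjM; N -> j | SS.
TERM: introduce B -> h, A -> j and substitute in every rule of length ≥2.
BIN: M -> MAM becomes M -> MC, C -> AM; S -> BMS becomes S -> BD, D -> MS.

S -> j | BD | BN | SS; A -> j; B -> h; C -> AM; D -> MS; M -> h | MC; N -> j | SS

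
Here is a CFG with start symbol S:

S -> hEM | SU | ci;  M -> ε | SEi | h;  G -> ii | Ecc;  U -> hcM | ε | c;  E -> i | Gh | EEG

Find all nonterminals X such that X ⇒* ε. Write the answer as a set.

{M, U}

Directly nullable (have an ε-rule): {M, U}.
Not nullable: E, G, S — each has a terminal in every rule's right-hand side or depends on a non-nullable symbol.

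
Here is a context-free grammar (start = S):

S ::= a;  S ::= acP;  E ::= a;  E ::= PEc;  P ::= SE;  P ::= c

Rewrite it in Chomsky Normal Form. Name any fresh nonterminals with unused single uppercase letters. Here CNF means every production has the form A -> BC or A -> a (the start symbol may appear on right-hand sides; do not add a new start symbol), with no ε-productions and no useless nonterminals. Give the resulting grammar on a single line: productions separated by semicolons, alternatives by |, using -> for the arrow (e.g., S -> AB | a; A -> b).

S -> a | BD; A -> c; B -> a; C -> EA; D -> AP; E -> a | PC; P -> c | SE

No ε-productions.
No unit productions to eliminate.
TERM: introduce B -> a, A -> c and substitute in every rule of length ≥2.
BIN: E -> PEA becomes E -> PC, C -> EA; S -> BAP becomes S -> BD, D -> AP.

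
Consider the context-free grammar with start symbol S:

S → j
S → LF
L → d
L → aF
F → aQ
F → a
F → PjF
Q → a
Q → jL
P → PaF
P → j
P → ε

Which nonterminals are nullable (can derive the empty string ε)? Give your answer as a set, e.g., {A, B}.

{P}

Directly nullable (have an ε-rule): {P}.
Not nullable: F, L, Q, S — each has a terminal in every rule's right-hand side or depends on a non-nullable symbol.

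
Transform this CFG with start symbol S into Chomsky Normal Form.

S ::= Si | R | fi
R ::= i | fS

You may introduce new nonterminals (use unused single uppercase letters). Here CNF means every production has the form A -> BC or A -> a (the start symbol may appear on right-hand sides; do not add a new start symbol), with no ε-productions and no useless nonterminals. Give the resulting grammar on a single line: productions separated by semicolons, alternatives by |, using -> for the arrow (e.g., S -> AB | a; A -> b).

No ε-productions.
After unit-elimination: S -> i | Si | fS | fi; R -> i | fS.
TERM: introduce A -> f, B -> i and substitute in every rule of length ≥2.
Drop unreachable/unproductive: R.

S -> i | AB | AS | SB; A -> f; B -> i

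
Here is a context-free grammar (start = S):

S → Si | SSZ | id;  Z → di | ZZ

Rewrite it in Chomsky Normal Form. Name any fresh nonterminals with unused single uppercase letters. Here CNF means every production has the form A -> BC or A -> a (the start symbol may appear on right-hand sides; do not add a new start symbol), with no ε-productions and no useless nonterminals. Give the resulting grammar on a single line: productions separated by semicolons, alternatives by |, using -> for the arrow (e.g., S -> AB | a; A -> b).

S -> AB | SA | SC; A -> i; B -> d; C -> SZ; Z -> BA | ZZ

No ε-productions.
No unit productions to eliminate.
TERM: introduce B -> d, A -> i and substitute in every rule of length ≥2.
BIN: S -> SSZ becomes S -> SC, C -> SZ.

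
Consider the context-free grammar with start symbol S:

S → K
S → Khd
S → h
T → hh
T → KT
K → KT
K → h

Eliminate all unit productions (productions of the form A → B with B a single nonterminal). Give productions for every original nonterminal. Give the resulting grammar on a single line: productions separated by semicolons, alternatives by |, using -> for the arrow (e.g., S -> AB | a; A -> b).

Unit productions: S->K.
Unit pairs (A ⇒* B via units): (S,K).
S: inherits non-unit rules of {K, S} → KT | Khd | h.
K: inherits non-unit rules of {K} → KT | h.
T: inherits non-unit rules of {T} → KT | hh.

S -> h | KT | Khd; K -> h | KT; T -> KT | hh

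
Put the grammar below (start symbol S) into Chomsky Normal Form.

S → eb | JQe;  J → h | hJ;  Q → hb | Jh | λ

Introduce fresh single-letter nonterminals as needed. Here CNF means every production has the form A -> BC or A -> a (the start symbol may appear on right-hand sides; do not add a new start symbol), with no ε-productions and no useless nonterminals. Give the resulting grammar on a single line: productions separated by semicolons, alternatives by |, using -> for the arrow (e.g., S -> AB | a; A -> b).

Nullable: {Q}; after ε-elimination: S -> Je | eb | JQe; J -> h | hJ; Q -> Jh | hb.
No unit productions to eliminate.
TERM: introduce B -> b, C -> e, A -> h and substitute in every rule of length ≥2.
BIN: S -> JQC becomes S -> JD, D -> QC.

S -> CB | JC | JD; A -> h; B -> b; C -> e; D -> QC; J -> h | AJ; Q -> AB | JA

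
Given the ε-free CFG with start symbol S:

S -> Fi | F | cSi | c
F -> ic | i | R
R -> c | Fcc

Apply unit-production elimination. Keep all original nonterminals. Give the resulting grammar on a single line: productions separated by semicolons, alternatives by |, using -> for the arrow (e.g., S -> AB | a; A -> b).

S -> c | i | Fi | ic | Fcc | cSi; F -> c | i | ic | Fcc; R -> c | Fcc

Unit productions: F->R, S->F.
Unit pairs (A ⇒* B via units): (F,R), (S,F), (S,R).
S: inherits non-unit rules of {F, R, S} → Fcc | Fi | c | cSi | i | ic.
F: inherits non-unit rules of {F, R} → Fcc | c | i | ic.
R: inherits non-unit rules of {R} → Fcc | c.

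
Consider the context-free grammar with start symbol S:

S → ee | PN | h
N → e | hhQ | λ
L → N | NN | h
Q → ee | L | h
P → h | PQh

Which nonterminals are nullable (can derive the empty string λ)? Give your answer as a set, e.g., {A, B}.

Directly nullable (have an ε-rule): {N}.
L is nullable via L -> N (every symbol on the right is already known nullable).
Q is nullable via Q -> L (every symbol on the right is already known nullable).
Not nullable: P, S — each has a terminal in every rule's right-hand side or depends on a non-nullable symbol.

{L, N, Q}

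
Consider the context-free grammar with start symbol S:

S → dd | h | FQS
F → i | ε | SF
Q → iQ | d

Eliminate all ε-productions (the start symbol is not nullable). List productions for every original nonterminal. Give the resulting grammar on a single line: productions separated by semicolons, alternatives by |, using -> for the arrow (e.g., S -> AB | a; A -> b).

Nullable set: {F}.
S -> FQS: F nullable, giving FQS | QS.
Drop F -> ε.
F -> SF: F nullable, giving S | SF.
Unchanged (no nullable symbols): S -> dd; S -> h; F -> i; Q -> d; Q -> iQ.

S -> h | QS | dd | FQS; F -> S | i | SF; Q -> d | iQ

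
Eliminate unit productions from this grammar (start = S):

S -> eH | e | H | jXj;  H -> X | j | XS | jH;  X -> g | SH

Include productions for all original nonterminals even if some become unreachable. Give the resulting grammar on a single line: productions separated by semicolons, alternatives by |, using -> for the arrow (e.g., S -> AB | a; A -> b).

Unit productions: H->X, S->H.
Unit pairs (A ⇒* B via units): (H,X), (S,H), (S,X).
S: inherits non-unit rules of {H, S, X} → SH | XS | e | eH | g | j | jH | jXj.
H: inherits non-unit rules of {H, X} → SH | XS | g | j | jH.
X: inherits non-unit rules of {X} → SH | g.

S -> e | g | j | SH | XS | eH | jH | jXj; H -> g | j | SH | XS | jH; X -> g | SH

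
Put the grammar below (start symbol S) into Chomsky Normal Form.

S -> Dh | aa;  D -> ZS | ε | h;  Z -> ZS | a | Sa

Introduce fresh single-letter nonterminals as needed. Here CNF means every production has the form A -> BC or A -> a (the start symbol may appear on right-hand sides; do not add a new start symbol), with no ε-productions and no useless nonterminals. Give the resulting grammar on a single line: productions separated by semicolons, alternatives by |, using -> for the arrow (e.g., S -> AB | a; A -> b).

S -> h | BB | DA; A -> h; B -> a; D -> h | ZS; Z -> a | SB | ZS

Nullable: {D}; after ε-elimination: S -> h | Dh | aa; D -> h | ZS; Z -> a | Sa | ZS.
No unit productions to eliminate.
TERM: introduce B -> a, A -> h and substitute in every rule of length ≥2.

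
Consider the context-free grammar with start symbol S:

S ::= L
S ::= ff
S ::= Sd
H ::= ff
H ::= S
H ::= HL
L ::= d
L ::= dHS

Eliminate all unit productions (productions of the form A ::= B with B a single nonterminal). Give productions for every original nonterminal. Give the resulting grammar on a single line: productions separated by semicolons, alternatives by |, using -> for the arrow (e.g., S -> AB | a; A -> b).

Unit productions: H->S, S->L.
Unit pairs (A ⇒* B via units): (H,L), (H,S), (S,L).
S: inherits non-unit rules of {L, S} → Sd | d | dHS | ff.
H: inherits non-unit rules of {H, L, S} → HL | Sd | d | dHS | ff.
L: inherits non-unit rules of {L} → d | dHS.

S -> d | Sd | ff | dHS; H -> d | HL | Sd | ff | dHS; L -> d | dHS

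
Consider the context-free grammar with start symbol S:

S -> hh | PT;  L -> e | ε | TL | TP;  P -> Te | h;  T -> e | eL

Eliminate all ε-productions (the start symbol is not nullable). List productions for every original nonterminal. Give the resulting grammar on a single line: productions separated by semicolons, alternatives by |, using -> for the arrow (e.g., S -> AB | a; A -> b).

Nullable set: {L}.
Drop L -> ε.
L -> TL: L nullable, giving T | TL.
T -> eL: L nullable, giving e | eL.
Unchanged (no nullable symbols): S -> PT; S -> hh; L -> TP; L -> e; P -> Te; P -> h; T -> e.

S -> PT | hh; L -> T | e | TL | TP; P -> h | Te; T -> e | eL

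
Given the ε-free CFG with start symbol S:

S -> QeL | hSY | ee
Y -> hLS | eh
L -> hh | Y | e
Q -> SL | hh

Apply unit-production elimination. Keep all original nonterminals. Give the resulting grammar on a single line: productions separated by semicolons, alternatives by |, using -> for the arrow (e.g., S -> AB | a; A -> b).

S -> ee | QeL | hSY; L -> e | eh | hh | hLS; Q -> SL | hh; Y -> eh | hLS

Unit productions: L->Y.
Unit pairs (A ⇒* B via units): (L,Y).
S: inherits non-unit rules of {S} → QeL | ee | hSY.
L: inherits non-unit rules of {L, Y} → e | eh | hLS | hh.
Q: inherits non-unit rules of {Q} → SL | hh.
Y: inherits non-unit rules of {Y} → eh | hLS.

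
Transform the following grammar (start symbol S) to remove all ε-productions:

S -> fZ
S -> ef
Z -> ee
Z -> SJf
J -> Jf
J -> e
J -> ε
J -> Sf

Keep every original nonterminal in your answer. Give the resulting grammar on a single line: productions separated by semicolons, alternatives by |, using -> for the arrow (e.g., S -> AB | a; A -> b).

Nullable set: {J}.
Drop J -> ε.
J -> Jf: J nullable, giving Jf | f.
Z -> SJf: J nullable, giving SJf | Sf.
Unchanged (no nullable symbols): S -> ef; S -> fZ; J -> Sf; J -> e; Z -> ee.

S -> ef | fZ; J -> e | f | Jf | Sf; Z -> Sf | ee | SJf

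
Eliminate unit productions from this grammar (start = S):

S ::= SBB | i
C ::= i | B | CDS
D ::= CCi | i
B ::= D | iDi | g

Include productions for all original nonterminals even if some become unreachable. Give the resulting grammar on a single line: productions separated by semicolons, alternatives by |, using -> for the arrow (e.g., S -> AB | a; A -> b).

S -> i | SBB; B -> g | i | CCi | iDi; C -> g | i | CCi | CDS | iDi; D -> i | CCi

Unit productions: B->D, C->B.
Unit pairs (A ⇒* B via units): (B,D), (C,B), (C,D).
S: inherits non-unit rules of {S} → SBB | i.
B: inherits non-unit rules of {B, D} → CCi | g | i | iDi.
C: inherits non-unit rules of {B, C, D} → CCi | CDS | g | i | iDi.
D: inherits non-unit rules of {D} → CCi | i.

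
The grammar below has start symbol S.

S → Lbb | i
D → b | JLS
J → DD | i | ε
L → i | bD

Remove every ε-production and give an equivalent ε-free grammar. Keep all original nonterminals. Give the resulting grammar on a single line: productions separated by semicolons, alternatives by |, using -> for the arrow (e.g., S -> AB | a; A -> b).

Nullable set: {J}.
D -> JLS: J nullable, giving JLS | LS.
Drop J -> ε.
Unchanged (no nullable symbols): S -> Lbb; S -> i; D -> b; J -> DD; J -> i; L -> bD; L -> i.

S -> i | Lbb; D -> b | LS | JLS; J -> i | DD; L -> i | bD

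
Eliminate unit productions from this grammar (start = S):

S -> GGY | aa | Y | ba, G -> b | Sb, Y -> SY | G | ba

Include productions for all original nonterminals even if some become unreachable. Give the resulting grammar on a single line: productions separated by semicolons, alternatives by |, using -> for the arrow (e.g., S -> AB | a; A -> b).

Unit productions: S->Y, Y->G.
Unit pairs (A ⇒* B via units): (S,G), (S,Y), (Y,G).
S: inherits non-unit rules of {G, S, Y} → GGY | SY | Sb | aa | b | ba.
G: inherits non-unit rules of {G} → Sb | b.
Y: inherits non-unit rules of {G, Y} → SY | Sb | b | ba.

S -> b | SY | Sb | aa | ba | GGY; G -> b | Sb; Y -> b | SY | Sb | ba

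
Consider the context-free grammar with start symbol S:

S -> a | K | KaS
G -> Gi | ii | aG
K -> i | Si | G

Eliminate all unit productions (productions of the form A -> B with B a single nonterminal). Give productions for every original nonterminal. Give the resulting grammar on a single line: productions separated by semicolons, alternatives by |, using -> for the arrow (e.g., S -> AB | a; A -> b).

Unit productions: K->G, S->K.
Unit pairs (A ⇒* B via units): (K,G), (S,G), (S,K).
S: inherits non-unit rules of {G, K, S} → Gi | KaS | Si | a | aG | i | ii.
G: inherits non-unit rules of {G} → Gi | aG | ii.
K: inherits non-unit rules of {G, K} → Gi | Si | aG | i | ii.

S -> a | i | Gi | Si | aG | ii | KaS; G -> Gi | aG | ii; K -> i | Gi | Si | aG | ii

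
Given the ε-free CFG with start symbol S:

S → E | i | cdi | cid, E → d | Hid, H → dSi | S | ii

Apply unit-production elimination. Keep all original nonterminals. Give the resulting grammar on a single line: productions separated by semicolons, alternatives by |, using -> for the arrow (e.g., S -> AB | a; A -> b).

Unit productions: H->S, S->E.
Unit pairs (A ⇒* B via units): (H,E), (H,S), (S,E).
S: inherits non-unit rules of {E, S} → Hid | cdi | cid | d | i.
E: inherits non-unit rules of {E} → Hid | d.
H: inherits non-unit rules of {E, H, S} → Hid | cdi | cid | d | dSi | i | ii.

S -> d | i | Hid | cdi | cid; E -> d | Hid; H -> d | i | ii | Hid | cdi | cid | dSi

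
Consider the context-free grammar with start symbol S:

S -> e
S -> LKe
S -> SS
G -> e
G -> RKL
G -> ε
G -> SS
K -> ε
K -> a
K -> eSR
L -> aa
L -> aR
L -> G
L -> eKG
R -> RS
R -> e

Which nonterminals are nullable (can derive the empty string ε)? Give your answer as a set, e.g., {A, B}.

{G, K, L}

Directly nullable (have an ε-rule): {G, K}.
L is nullable via L -> G (every symbol on the right is already known nullable).
Not nullable: R, S — each has a terminal in every rule's right-hand side or depends on a non-nullable symbol.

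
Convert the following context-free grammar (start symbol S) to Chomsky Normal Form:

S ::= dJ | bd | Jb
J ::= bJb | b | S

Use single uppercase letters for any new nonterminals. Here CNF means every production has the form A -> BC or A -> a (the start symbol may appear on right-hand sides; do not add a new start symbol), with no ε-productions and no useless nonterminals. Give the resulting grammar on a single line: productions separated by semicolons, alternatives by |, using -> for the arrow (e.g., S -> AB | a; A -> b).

No ε-productions.
After unit-elimination: S -> Jb | bd | dJ; J -> b | Jb | bd | dJ | bJb.
TERM: introduce A -> b, B -> d and substitute in every rule of length ≥2.
BIN: J -> AJA becomes J -> AC, C -> JA.

S -> AB | BJ | JA; A -> b; B -> d; C -> JA; J -> b | AB | AC | BJ | JA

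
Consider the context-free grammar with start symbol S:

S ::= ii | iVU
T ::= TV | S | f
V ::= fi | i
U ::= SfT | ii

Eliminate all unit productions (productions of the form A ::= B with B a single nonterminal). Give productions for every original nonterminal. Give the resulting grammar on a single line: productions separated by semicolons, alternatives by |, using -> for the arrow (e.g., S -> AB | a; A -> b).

S -> ii | iVU; T -> f | TV | ii | iVU; U -> ii | SfT; V -> i | fi

Unit productions: T->S.
Unit pairs (A ⇒* B via units): (T,S).
S: inherits non-unit rules of {S} → iVU | ii.
T: inherits non-unit rules of {S, T} → TV | f | iVU | ii.
U: inherits non-unit rules of {U} → SfT | ii.
V: inherits non-unit rules of {V} → fi | i.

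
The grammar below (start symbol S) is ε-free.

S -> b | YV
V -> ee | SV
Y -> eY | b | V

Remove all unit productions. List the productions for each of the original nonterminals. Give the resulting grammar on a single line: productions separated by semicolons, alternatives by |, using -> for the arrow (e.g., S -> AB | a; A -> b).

Unit productions: Y->V.
Unit pairs (A ⇒* B via units): (Y,V).
S: inherits non-unit rules of {S} → YV | b.
V: inherits non-unit rules of {V} → SV | ee.
Y: inherits non-unit rules of {V, Y} → SV | b | eY | ee.

S -> b | YV; V -> SV | ee; Y -> b | SV | eY | ee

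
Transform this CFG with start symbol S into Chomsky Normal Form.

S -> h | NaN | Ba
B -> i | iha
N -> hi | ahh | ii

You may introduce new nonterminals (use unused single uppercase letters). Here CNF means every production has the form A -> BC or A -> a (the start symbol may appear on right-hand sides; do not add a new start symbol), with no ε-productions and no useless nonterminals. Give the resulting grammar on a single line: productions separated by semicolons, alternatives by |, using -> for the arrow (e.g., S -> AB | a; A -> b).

No ε-productions.
No unit productions to eliminate.
TERM: introduce D -> a, C -> h, A -> i and substitute in every rule of length ≥2.
BIN: B -> ACD becomes B -> AE, E -> CD; N -> DCC becomes N -> DF, F -> CC; S -> NDN becomes S -> NG, G -> DN.

S -> h | BD | NG; A -> i; B -> i | AE; C -> h; D -> a; E -> CD; F -> CC; G -> DN; N -> AA | CA | DF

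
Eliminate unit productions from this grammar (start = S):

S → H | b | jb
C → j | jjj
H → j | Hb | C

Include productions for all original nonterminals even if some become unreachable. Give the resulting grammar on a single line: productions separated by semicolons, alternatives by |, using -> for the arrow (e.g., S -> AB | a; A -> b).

S -> b | j | Hb | jb | jjj; C -> j | jjj; H -> j | Hb | jjj

Unit productions: H->C, S->H.
Unit pairs (A ⇒* B via units): (H,C), (S,C), (S,H).
S: inherits non-unit rules of {C, H, S} → Hb | b | j | jb | jjj.
C: inherits non-unit rules of {C} → j | jjj.
H: inherits non-unit rules of {C, H} → Hb | j | jjj.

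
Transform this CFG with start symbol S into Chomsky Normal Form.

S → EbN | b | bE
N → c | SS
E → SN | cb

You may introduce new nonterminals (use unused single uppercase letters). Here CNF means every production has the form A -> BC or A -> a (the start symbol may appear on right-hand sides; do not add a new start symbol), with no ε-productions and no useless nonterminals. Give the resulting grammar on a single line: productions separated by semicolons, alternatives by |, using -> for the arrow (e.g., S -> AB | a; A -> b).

No ε-productions.
No unit productions to eliminate.
TERM: introduce B -> b, A -> c and substitute in every rule of length ≥2.
BIN: S -> EBN becomes S -> EC, C -> BN.

S -> b | BE | EC; A -> c; B -> b; C -> BN; E -> AB | SN; N -> c | SS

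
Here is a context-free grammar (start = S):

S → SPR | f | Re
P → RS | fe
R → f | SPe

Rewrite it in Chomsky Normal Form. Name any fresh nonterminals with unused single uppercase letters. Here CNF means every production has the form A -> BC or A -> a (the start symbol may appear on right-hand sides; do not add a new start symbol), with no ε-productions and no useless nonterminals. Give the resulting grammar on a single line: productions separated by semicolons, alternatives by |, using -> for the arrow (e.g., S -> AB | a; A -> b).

No ε-productions.
No unit productions to eliminate.
TERM: introduce B -> e, A -> f and substitute in every rule of length ≥2.
BIN: R -> SPB becomes R -> SC, C -> PB; S -> SPR becomes S -> SD, D -> PR.

S -> f | RB | SD; A -> f; B -> e; C -> PB; D -> PR; P -> AB | RS; R -> f | SC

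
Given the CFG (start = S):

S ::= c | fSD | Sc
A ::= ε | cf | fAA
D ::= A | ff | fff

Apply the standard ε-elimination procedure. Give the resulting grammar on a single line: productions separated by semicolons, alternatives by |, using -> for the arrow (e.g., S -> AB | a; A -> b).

S -> c | Sc | fS | fSD; A -> f | cf | fA | fAA; D -> A | ff | fff

Nullable set: {A, D}.
S -> fSD: D nullable, giving fS | fSD.
Drop A -> ε.
A -> fAA: A, A nullable, giving f | fA | fAA.
D -> A: A nullable, giving A.
Unchanged (no nullable symbols): S -> Sc; S -> c; A -> cf; D -> ff; D -> fff.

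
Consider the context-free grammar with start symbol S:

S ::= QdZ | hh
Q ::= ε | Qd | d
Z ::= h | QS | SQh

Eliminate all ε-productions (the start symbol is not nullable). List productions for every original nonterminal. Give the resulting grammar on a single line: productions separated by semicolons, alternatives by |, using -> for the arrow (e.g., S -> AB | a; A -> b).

Nullable set: {Q}.
S -> QdZ: Q nullable, giving QdZ | dZ.
Drop Q -> ε.
Q -> Qd: Q nullable, giving Qd | d.
Z -> QS: Q nullable, giving QS | S.
Z -> SQh: Q nullable, giving SQh | Sh.
Unchanged (no nullable symbols): S -> hh; Q -> d; Z -> h.

S -> dZ | hh | QdZ; Q -> d | Qd; Z -> S | h | QS | Sh | SQh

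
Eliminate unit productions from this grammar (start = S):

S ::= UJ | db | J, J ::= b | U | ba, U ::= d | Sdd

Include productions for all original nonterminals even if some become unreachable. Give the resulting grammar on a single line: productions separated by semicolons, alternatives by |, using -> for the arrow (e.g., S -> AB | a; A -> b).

Unit productions: J->U, S->J.
Unit pairs (A ⇒* B via units): (J,U), (S,J), (S,U).
S: inherits non-unit rules of {J, S, U} → Sdd | UJ | b | ba | d | db.
J: inherits non-unit rules of {J, U} → Sdd | b | ba | d.
U: inherits non-unit rules of {U} → Sdd | d.

S -> b | d | UJ | ba | db | Sdd; J -> b | d | ba | Sdd; U -> d | Sdd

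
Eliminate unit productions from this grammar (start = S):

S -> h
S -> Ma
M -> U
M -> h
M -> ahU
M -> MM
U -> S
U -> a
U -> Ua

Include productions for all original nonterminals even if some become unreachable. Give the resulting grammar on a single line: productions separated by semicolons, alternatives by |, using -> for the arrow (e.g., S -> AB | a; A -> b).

Unit productions: M->U, U->S.
Unit pairs (A ⇒* B via units): (M,S), (M,U), (U,S).
S: inherits non-unit rules of {S} → Ma | h.
M: inherits non-unit rules of {M, S, U} → MM | Ma | Ua | a | ahU | h.
U: inherits non-unit rules of {S, U} → Ma | Ua | a | h.

S -> h | Ma; M -> a | h | MM | Ma | Ua | ahU; U -> a | h | Ma | Ua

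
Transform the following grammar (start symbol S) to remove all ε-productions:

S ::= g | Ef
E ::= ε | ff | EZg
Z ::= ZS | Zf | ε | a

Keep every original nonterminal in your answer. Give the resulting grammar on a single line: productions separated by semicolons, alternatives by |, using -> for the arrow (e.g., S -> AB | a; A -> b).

S -> f | g | Ef; E -> g | Eg | Zg | ff | EZg; Z -> S | a | f | ZS | Zf

Nullable set: {E, Z}.
S -> Ef: E nullable, giving Ef | f.
Drop E -> ε.
E -> EZg: E, Z nullable, giving EZg | Eg | Zg | g.
Drop Z -> ε.
Z -> ZS: Z nullable, giving S | ZS.
Z -> Zf: Z nullable, giving Zf | f.
Unchanged (no nullable symbols): S -> g; E -> ff; Z -> a.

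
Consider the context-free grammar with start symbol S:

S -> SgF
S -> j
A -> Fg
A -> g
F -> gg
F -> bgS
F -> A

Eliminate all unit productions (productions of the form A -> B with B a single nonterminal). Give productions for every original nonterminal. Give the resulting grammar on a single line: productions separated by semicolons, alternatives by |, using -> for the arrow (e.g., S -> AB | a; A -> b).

S -> j | SgF; A -> g | Fg; F -> g | Fg | gg | bgS

Unit productions: F->A.
Unit pairs (A ⇒* B via units): (F,A).
S: inherits non-unit rules of {S} → SgF | j.
A: inherits non-unit rules of {A} → Fg | g.
F: inherits non-unit rules of {A, F} → Fg | bgS | g | gg.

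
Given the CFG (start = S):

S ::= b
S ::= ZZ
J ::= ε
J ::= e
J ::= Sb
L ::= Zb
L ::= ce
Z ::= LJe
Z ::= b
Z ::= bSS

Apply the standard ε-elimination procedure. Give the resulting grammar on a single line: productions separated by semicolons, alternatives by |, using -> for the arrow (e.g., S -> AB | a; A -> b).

S -> b | ZZ; J -> e | Sb; L -> Zb | ce; Z -> b | Le | LJe | bSS

Nullable set: {J}.
Drop J -> ε.
Z -> LJe: J nullable, giving LJe | Le.
Unchanged (no nullable symbols): S -> ZZ; S -> b; J -> Sb; J -> e; L -> Zb; L -> ce; Z -> b; Z -> bSS.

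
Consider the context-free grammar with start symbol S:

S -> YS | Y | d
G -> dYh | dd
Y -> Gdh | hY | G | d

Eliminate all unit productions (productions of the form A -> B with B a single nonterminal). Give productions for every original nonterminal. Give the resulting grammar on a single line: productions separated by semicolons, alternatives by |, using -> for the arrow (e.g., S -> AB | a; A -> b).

Unit productions: S->Y, Y->G.
Unit pairs (A ⇒* B via units): (S,G), (S,Y), (Y,G).
S: inherits non-unit rules of {G, S, Y} → Gdh | YS | d | dYh | dd | hY.
G: inherits non-unit rules of {G} → dYh | dd.
Y: inherits non-unit rules of {G, Y} → Gdh | d | dYh | dd | hY.

S -> d | YS | dd | hY | Gdh | dYh; G -> dd | dYh; Y -> d | dd | hY | Gdh | dYh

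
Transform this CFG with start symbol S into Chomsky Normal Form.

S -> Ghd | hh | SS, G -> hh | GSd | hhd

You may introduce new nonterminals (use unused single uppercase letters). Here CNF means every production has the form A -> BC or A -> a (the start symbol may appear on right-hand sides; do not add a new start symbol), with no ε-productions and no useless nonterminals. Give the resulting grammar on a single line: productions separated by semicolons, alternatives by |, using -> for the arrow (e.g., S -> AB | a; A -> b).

S -> BB | GE | SS; A -> d; B -> h; C -> BA; D -> SA; E -> BA; G -> BB | BC | GD

No ε-productions.
No unit productions to eliminate.
TERM: introduce A -> d, B -> h and substitute in every rule of length ≥2.
BIN: G -> BBA becomes G -> BC, C -> BA; G -> GSA becomes G -> GD, D -> SA; S -> GBA becomes S -> GE, E -> BA.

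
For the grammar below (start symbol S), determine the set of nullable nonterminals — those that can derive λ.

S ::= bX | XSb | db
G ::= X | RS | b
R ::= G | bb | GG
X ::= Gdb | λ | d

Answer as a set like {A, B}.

Directly nullable (have an ε-rule): {X}.
G is nullable via G -> X (every symbol on the right is already known nullable).
R is nullable via R -> G (every symbol on the right is already known nullable).
Not nullable: S — each has a terminal in every rule's right-hand side or depends on a non-nullable symbol.

{G, R, X}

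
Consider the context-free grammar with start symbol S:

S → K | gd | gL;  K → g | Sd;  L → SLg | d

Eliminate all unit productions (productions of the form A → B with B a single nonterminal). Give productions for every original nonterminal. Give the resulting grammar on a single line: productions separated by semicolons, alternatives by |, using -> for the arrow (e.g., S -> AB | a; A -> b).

S -> g | Sd | gL | gd; K -> g | Sd; L -> d | SLg

Unit productions: S->K.
Unit pairs (A ⇒* B via units): (S,K).
S: inherits non-unit rules of {K, S} → Sd | g | gL | gd.
K: inherits non-unit rules of {K} → Sd | g.
L: inherits non-unit rules of {L} → SLg | d.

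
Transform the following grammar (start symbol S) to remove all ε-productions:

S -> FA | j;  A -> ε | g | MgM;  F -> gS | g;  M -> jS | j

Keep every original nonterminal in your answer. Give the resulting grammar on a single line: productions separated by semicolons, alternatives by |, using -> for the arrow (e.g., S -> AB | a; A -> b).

Nullable set: {A}.
S -> FA: A nullable, giving F | FA.
Drop A -> ε.
Unchanged (no nullable symbols): S -> j; A -> MgM; A -> g; F -> g; F -> gS; M -> j; M -> jS.

S -> F | j | FA; A -> g | MgM; F -> g | gS; M -> j | jS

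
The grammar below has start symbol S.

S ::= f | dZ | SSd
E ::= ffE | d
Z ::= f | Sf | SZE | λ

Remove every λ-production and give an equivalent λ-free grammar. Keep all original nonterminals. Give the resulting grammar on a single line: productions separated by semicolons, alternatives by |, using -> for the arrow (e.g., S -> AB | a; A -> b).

S -> d | f | dZ | SSd; E -> d | ffE; Z -> f | SE | Sf | SZE

Nullable set: {Z}.
S -> dZ: Z nullable, giving d | dZ.
Drop Z -> λ.
Z -> SZE: Z nullable, giving SE | SZE.
Unchanged (no nullable symbols): S -> SSd; S -> f; E -> d; E -> ffE; Z -> Sf; Z -> f.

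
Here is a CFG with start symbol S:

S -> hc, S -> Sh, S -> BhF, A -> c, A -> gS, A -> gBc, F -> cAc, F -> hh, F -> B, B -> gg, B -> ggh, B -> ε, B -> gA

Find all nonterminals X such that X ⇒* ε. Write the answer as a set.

Directly nullable (have an ε-rule): {B}.
F is nullable via F -> B (every symbol on the right is already known nullable).
Not nullable: A, S — each has a terminal in every rule's right-hand side or depends on a non-nullable symbol.

{B, F}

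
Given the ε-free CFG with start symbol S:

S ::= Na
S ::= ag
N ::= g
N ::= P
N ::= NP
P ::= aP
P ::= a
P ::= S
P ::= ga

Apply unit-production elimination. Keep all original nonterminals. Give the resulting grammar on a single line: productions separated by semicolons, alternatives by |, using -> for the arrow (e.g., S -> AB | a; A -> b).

S -> Na | ag; N -> a | g | NP | Na | aP | ag | ga; P -> a | Na | aP | ag | ga

Unit productions: N->P, P->S.
Unit pairs (A ⇒* B via units): (N,P), (N,S), (P,S).
S: inherits non-unit rules of {S} → Na | ag.
N: inherits non-unit rules of {N, P, S} → NP | Na | a | aP | ag | g | ga.
P: inherits non-unit rules of {P, S} → Na | a | aP | ag | ga.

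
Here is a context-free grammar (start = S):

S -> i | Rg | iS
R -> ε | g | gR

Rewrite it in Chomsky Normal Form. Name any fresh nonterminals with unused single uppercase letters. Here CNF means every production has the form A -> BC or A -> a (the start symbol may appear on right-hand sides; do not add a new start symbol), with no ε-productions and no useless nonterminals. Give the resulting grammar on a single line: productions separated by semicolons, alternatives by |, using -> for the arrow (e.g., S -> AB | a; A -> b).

S -> g | i | BS | RA; A -> g; B -> i; R -> g | AR

Nullable: {R}; after ε-elimination: S -> g | i | Rg | iS; R -> g | gR.
No unit productions to eliminate.
TERM: introduce A -> g, B -> i and substitute in every rule of length ≥2.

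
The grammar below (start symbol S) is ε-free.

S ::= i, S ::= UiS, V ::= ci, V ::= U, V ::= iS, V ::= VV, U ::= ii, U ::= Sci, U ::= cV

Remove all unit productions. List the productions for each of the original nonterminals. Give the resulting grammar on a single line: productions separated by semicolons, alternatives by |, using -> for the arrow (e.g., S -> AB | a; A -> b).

Unit productions: V->U.
Unit pairs (A ⇒* B via units): (V,U).
S: inherits non-unit rules of {S} → UiS | i.
U: inherits non-unit rules of {U} → Sci | cV | ii.
V: inherits non-unit rules of {U, V} → Sci | VV | cV | ci | iS | ii.

S -> i | UiS; U -> cV | ii | Sci; V -> VV | cV | ci | iS | ii | Sci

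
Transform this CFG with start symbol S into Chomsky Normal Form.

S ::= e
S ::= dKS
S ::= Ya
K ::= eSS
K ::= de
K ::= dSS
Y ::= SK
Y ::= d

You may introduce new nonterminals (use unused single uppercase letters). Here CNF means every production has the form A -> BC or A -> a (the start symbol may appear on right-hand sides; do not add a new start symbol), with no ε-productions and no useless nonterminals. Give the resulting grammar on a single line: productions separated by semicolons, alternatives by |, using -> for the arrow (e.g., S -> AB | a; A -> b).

No ε-productions.
No unit productions to eliminate.
TERM: introduce C -> a, A -> d, B -> e and substitute in every rule of length ≥2.
BIN: K -> ASS becomes K -> AD, D -> SS; K -> BSS becomes K -> BE, E -> SS; S -> AKS becomes S -> AF, F -> KS.

S -> e | AF | YC; A -> d; B -> e; C -> a; D -> SS; E -> SS; F -> KS; K -> AB | AD | BE; Y -> d | SK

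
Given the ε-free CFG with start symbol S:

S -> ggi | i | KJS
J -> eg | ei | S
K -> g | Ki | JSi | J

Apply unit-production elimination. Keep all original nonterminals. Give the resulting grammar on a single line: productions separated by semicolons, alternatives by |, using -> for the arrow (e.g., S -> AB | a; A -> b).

S -> i | KJS | ggi; J -> i | eg | ei | KJS | ggi; K -> g | i | Ki | eg | ei | JSi | KJS | ggi

Unit productions: J->S, K->J.
Unit pairs (A ⇒* B via units): (J,S), (K,J), (K,S).
S: inherits non-unit rules of {S} → KJS | ggi | i.
J: inherits non-unit rules of {J, S} → KJS | eg | ei | ggi | i.
K: inherits non-unit rules of {J, K, S} → JSi | KJS | Ki | eg | ei | g | ggi | i.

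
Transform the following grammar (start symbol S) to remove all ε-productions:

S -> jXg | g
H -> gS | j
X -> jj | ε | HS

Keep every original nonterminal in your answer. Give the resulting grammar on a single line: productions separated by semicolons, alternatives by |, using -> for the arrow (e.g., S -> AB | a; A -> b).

S -> g | jg | jXg; H -> j | gS; X -> HS | jj

Nullable set: {X}.
S -> jXg: X nullable, giving jXg | jg.
Drop X -> ε.
Unchanged (no nullable symbols): S -> g; H -> gS; H -> j; X -> HS; X -> jj.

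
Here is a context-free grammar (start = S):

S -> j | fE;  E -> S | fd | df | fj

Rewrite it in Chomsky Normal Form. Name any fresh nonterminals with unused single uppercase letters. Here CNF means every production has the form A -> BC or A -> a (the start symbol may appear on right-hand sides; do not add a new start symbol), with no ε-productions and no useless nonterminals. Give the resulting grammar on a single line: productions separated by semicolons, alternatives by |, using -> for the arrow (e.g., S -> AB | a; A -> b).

No ε-productions.
After unit-elimination: S -> j | fE; E -> j | df | fE | fd | fj.
TERM: introduce A -> d, B -> f, C -> j and substitute in every rule of length ≥2.

S -> j | BE; A -> d; B -> f; C -> j; E -> j | AB | BA | BC | BE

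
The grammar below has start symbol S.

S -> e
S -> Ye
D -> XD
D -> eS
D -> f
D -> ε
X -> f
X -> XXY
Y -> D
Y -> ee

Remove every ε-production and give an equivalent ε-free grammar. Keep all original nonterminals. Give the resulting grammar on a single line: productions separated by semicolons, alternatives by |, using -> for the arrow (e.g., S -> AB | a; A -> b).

S -> e | Ye; D -> X | f | XD | eS; X -> f | XX | XXY; Y -> D | ee

Nullable set: {D, Y}.
S -> Ye: Y nullable, giving Ye | e.
Drop D -> ε.
D -> XD: D nullable, giving X | XD.
X -> XXY: Y nullable, giving XX | XXY.
Y -> D: D nullable, giving D.
Unchanged (no nullable symbols): S -> e; D -> eS; D -> f; X -> f; Y -> ee.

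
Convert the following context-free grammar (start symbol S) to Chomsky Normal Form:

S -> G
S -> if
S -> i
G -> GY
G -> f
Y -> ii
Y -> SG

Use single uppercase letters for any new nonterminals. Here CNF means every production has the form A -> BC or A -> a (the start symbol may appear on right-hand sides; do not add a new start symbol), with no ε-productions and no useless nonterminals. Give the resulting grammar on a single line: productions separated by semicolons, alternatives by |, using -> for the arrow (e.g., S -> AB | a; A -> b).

No ε-productions.
After unit-elimination: S -> f | i | GY | if; G -> f | GY; Y -> SG | ii.
TERM: introduce B -> f, A -> i and substitute in every rule of length ≥2.

S -> f | i | AB | GY; A -> i; B -> f; G -> f | GY; Y -> AA | SG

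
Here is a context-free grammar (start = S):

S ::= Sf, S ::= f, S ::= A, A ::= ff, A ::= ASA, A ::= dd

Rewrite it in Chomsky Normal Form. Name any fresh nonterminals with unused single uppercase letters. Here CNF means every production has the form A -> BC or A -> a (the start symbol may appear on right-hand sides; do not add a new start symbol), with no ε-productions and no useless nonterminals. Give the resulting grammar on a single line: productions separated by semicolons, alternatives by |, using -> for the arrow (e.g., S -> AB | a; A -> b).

No ε-productions.
After unit-elimination: S -> f | Sf | dd | ff | ASA; A -> dd | ff | ASA.
TERM: introduce B -> d, C -> f and substitute in every rule of length ≥2.
BIN: A -> ASA becomes A -> AD, D -> SA; S -> ASA becomes S -> AE, E -> SA.

S -> f | AE | BB | CC | SC; A -> AD | BB | CC; B -> d; C -> f; D -> SA; E -> SA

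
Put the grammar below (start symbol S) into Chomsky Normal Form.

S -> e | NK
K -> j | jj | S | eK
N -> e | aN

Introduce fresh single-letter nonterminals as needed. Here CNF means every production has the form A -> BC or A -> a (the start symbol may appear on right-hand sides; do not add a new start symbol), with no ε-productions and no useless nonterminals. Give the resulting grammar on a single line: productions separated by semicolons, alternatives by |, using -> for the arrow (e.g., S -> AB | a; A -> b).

No ε-productions.
After unit-elimination: S -> e | NK; K -> e | j | NK | eK | jj; N -> e | aN.
TERM: introduce C -> a, A -> e, B -> j and substitute in every rule of length ≥2.

S -> e | NK; A -> e; B -> j; C -> a; K -> e | j | AK | BB | NK; N -> e | CN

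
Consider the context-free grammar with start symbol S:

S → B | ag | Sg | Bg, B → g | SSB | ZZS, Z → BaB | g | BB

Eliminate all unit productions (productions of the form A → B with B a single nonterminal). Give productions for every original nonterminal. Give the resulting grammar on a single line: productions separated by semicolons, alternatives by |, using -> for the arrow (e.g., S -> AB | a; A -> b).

Unit productions: S->B.
Unit pairs (A ⇒* B via units): (S,B).
S: inherits non-unit rules of {B, S} → Bg | SSB | Sg | ZZS | ag | g.
B: inherits non-unit rules of {B} → SSB | ZZS | g.
Z: inherits non-unit rules of {Z} → BB | BaB | g.

S -> g | Bg | Sg | ag | SSB | ZZS; B -> g | SSB | ZZS; Z -> g | BB | BaB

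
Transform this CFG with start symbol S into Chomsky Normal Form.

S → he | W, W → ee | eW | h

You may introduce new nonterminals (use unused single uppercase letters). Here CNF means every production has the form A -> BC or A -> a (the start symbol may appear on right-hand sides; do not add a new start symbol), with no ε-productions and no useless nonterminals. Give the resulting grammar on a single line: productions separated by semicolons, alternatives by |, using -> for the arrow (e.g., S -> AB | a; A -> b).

S -> h | AA | AW | BA; A -> e; B -> h; W -> h | AA | AW

No ε-productions.
After unit-elimination: S -> h | eW | ee | he; W -> h | eW | ee.
TERM: introduce A -> e, B -> h and substitute in every rule of length ≥2.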